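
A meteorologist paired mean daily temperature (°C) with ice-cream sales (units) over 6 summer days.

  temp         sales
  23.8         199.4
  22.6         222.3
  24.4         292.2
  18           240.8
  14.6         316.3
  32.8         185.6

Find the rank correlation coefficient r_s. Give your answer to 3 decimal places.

-0.657

Rank temp: 4, 3, 5, 2, 1, 6
Rank sales: 2, 3, 5, 4, 6, 1
d = rank(temp) − rank(sales): 2, 0, 0, -2, -5, 5; Σd² = 58
ρ = 1 − 6Σd² / [n(n²−1)] = 1 − 6×58 / (6×35) = 1 − 348/210 ≈ -0.657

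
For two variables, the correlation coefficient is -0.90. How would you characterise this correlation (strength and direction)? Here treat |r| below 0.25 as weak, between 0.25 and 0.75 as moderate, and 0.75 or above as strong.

strong negative

r = -0.90 < 0 so the relationship is negative.
|r| = 0.90, which falls in the strong range.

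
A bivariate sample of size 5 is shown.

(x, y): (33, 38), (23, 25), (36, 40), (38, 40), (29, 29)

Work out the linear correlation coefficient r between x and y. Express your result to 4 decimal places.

0.9657

n = 5, Σx = 159, Σy = 172, Σx² = 5199, Σy² = 6110, Σxy = 5630
nΣxy − ΣxΣy = 28150 − 27348 = 802
nΣx² − (Σx)² = 25995 − 25281 = 714; nΣy² − (Σy)² = 30550 − 29584 = 966
r = 802 / √(714 × 966) = 802 / 830.4962 ≈ 0.9657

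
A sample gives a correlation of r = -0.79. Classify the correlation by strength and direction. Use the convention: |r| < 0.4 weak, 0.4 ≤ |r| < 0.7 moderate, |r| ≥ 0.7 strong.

r = -0.79 < 0 so the relationship is negative.
|r| = 0.79, which falls in the strong range.

strong negative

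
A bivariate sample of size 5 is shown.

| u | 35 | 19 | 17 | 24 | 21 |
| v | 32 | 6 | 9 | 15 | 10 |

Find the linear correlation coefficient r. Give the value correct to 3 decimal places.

n = 5, Σu = 116, Σv = 72, Σu² = 2892, Σv² = 1466, Σuv = 1957
nΣuv − ΣuΣv = 9785 − 8352 = 1433
nΣu² − (Σu)² = 14460 − 13456 = 1004; nΣv² − (Σv)² = 7330 − 5184 = 2146
r = 1433 / √(1004 × 2146) = 1433 / 1467.8501 ≈ 0.976

0.976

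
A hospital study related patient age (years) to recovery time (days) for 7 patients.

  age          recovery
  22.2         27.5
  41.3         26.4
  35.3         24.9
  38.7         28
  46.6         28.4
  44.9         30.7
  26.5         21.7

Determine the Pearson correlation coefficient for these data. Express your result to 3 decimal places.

0.587

n = 7, Σx = 255.5, Σy = 187.6, Σx² = 9832.13, Σy² = 5077.16, Σxy = 6940.31
nΣxy − ΣxΣy = 48582.17 − 47931.8 = 650.37
nΣx² − (Σx)² = 68824.91 − 65280.25 = 3544.66; nΣy² − (Σy)² = 35540.12 − 35193.76 = 346.36
r = 650.37 / √(3544.66 × 346.36) = 650.37 / 1108.0291 ≈ 0.587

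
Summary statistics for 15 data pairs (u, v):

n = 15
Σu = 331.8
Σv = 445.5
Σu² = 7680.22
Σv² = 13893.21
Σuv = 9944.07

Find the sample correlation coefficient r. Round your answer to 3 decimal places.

r = (nΣuv − ΣuΣv) / √[(nΣu² − (Σu)²)(nΣv² − (Σv)²)]
Numerator: 15×9944.07 − 331.8×445.5 = 1344.15
Denominator: √[(115203.3 − 110091.24)(208398.15 − 198470.25)] = √[5112.06 × 9927.9] = 7124.0452
r = 1344.15 / 7124.0452 ≈ 0.189

0.189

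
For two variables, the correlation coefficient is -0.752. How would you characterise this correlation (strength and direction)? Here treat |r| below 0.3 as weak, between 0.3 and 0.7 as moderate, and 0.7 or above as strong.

r = -0.752 < 0 so the relationship is negative.
|r| = 0.752, which falls in the strong range.

strong negative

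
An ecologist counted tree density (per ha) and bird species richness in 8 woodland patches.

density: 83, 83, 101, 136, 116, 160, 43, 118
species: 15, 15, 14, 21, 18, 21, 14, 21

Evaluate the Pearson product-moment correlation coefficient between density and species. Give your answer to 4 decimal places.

n = 8, Σx = 840, Σy = 139, Σx² = 97304, Σy² = 2489, Σxy = 15288
nΣxy − ΣxΣy = 122304 − 116760 = 5544
nΣx² − (Σx)² = 778432 − 705600 = 72832; nΣy² − (Σy)² = 19912 − 19321 = 591
r = 5544 / √(72832 × 591) = 5544 / 6560.7707 ≈ 0.8450

0.8450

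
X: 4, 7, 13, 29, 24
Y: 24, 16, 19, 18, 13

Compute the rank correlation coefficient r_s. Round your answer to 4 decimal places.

-0.5000

Rank X: 1, 2, 3, 5, 4
Rank Y: 5, 2, 4, 3, 1
d = rank(X) − rank(Y): -4, 0, -1, 2, 3; Σd² = 30
ρ = 1 − 6Σd² / [n(n²−1)] = 1 − 6×30 / (5×24) = 1 − 180/120 ≈ -0.5000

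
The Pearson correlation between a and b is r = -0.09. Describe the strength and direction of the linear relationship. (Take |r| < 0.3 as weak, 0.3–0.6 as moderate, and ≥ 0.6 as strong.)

r = -0.09 < 0 so the relationship is negative.
|r| = 0.09, which falls in the weak range.

weak negative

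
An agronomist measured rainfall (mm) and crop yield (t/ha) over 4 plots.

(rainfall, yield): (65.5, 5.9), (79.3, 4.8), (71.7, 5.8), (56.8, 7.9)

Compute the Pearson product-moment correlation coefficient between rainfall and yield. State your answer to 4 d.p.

n = 4, Σx = 273.3, Σy = 24.4, Σx² = 18945.87, Σy² = 153.9, Σxy = 1631.67
nΣxy − ΣxΣy = 6526.68 − 6668.52 = -141.84
nΣx² − (Σx)² = 75783.48 − 74692.89 = 1090.59; nΣy² − (Σy)² = 615.6 − 595.36 = 20.24
r = -141.84 / √(1090.59 × 20.24) = -141.84 / 148.5717 ≈ -0.9547

-0.9547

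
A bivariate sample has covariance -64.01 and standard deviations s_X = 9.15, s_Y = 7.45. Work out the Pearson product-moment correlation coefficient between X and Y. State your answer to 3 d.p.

-0.939

r = Cov(X,Y) / (s_X · s_Y) = -64.01 / (9.15 × 7.45)
  = -64.01 / 68.1675 ≈ -0.939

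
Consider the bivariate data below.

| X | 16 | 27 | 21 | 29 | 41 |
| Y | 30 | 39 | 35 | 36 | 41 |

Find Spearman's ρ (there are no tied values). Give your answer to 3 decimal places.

0.900

Rank X: 1, 3, 2, 4, 5
Rank Y: 1, 4, 2, 3, 5
d = rank(X) − rank(Y): 0, -1, 0, 1, 0; Σd² = 2
ρ = 1 − 6Σd² / [n(n²−1)] = 1 − 6×2 / (5×24) = 1 − 12/120 ≈ 0.900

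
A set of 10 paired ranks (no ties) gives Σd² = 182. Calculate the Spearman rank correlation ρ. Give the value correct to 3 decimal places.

ρ = 1 − 6Σd² / [n(n²−1)] = 1 − 6×182 / (10×99)
  = 1 − 1092/990 = 1 − 1.1030 ≈ -0.103

-0.103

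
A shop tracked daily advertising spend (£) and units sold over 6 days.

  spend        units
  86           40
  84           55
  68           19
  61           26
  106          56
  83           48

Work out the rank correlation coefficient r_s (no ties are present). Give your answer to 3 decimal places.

0.771

Rank spend: 5, 4, 2, 1, 6, 3
Rank units: 3, 5, 1, 2, 6, 4
d = rank(spend) − rank(units): 2, -1, 1, -1, 0, -1; Σd² = 8
ρ = 1 − 6Σd² / [n(n²−1)] = 1 − 6×8 / (6×35) = 1 − 48/210 ≈ 0.771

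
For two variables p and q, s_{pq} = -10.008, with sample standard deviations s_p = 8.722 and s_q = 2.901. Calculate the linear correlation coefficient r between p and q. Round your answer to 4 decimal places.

-0.3955

r = Cov(p,q) / (s_p · s_q) = -10.008 / (8.722 × 2.901)
  = -10.008 / 25.3025 ≈ -0.3955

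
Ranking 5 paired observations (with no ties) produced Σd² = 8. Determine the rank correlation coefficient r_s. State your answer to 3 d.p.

0.600

ρ = 1 − 6Σd² / [n(n²−1)] = 1 − 6×8 / (5×24)
  = 1 − 48/120 = 1 − 0.4000 ≈ 0.600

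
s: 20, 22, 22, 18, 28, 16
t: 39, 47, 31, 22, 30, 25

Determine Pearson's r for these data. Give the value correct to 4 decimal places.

0.3025

n = 6, Σs = 126, Σt = 194, Σs² = 2732, Σt² = 6700, Σst = 4132
nΣst − ΣsΣt = 24792 − 24444 = 348
nΣs² − (Σs)² = 16392 − 15876 = 516; nΣt² − (Σt)² = 40200 − 37636 = 2564
r = 348 / √(516 × 2564) = 348 / 1150.2278 ≈ 0.3025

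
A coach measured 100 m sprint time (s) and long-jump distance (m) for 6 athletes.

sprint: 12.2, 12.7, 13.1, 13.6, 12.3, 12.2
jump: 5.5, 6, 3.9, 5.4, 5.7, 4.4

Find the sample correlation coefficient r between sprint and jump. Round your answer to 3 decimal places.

n = 6, Σx = 76.1, Σy = 30.9, Σx² = 966.83, Σy² = 162.47, Σxy = 391.62
nΣxy − ΣxΣy = 2349.72 − 2351.49 = -1.77
nΣx² − (Σx)² = 5800.98 − 5791.21 = 9.77; nΣy² − (Σy)² = 974.82 − 954.81 = 20.01
r = -1.77 / √(9.77 × 20.01) = -1.77 / 13.9820 ≈ -0.127

-0.127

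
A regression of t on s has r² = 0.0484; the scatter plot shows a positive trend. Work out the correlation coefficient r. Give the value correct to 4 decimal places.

|r| = √0.0484 = 0.2200
The association is positive, so r = 0.2200.

0.2200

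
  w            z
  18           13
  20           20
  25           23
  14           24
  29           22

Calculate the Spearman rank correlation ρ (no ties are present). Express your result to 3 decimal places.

-0.100

Rank w: 2, 3, 4, 1, 5
Rank z: 1, 2, 4, 5, 3
d = rank(w) − rank(z): 1, 1, 0, -4, 2; Σd² = 22
ρ = 1 − 6Σd² / [n(n²−1)] = 1 − 6×22 / (5×24) = 1 − 132/120 ≈ -0.100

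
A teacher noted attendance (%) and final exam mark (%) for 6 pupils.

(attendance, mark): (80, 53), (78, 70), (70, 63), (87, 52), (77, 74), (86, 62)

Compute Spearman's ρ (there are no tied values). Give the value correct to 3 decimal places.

Rank attendance: 4, 3, 1, 6, 2, 5
Rank mark: 2, 5, 4, 1, 6, 3
d = rank(attendance) − rank(mark): 2, -2, -3, 5, -4, 2; Σd² = 62
ρ = 1 − 6Σd² / [n(n²−1)] = 1 − 6×62 / (6×35) = 1 − 372/210 ≈ -0.771

-0.771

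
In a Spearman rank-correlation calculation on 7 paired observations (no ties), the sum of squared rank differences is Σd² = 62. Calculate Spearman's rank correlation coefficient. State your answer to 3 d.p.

-0.107

ρ = 1 − 6Σd² / [n(n²−1)] = 1 − 6×62 / (7×48)
  = 1 − 372/336 = 1 − 1.1071 ≈ -0.107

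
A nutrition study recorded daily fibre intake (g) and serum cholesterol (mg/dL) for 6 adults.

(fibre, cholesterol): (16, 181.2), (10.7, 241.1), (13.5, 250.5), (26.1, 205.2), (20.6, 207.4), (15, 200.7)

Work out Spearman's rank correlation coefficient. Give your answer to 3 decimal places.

-0.486

Rank fibre: 4, 1, 2, 6, 5, 3
Rank cholesterol: 1, 5, 6, 3, 4, 2
d = rank(fibre) − rank(cholesterol): 3, -4, -4, 3, 1, 1; Σd² = 52
ρ = 1 − 6Σd² / [n(n²−1)] = 1 − 6×52 / (6×35) = 1 − 312/210 ≈ -0.486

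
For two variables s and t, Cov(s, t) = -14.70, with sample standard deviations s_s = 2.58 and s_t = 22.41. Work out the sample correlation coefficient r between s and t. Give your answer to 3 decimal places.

r = Cov(s,t) / (s_s · s_t) = -14.70 / (2.58 × 22.41)
  = -14.70 / 57.8178 ≈ -0.254

-0.254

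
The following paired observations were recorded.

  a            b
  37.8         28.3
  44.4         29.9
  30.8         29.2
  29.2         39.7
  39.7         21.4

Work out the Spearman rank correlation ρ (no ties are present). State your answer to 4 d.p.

Rank a: 3, 5, 2, 1, 4
Rank b: 2, 4, 3, 5, 1
d = rank(a) − rank(b): 1, 1, -1, -4, 3; Σd² = 28
ρ = 1 − 6Σd² / [n(n²−1)] = 1 − 6×28 / (5×24) = 1 − 168/120 ≈ -0.4000

-0.4000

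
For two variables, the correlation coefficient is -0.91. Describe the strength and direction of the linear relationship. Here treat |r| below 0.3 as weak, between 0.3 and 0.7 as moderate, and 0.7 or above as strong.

r = -0.91 < 0 so the relationship is negative.
|r| = 0.91, which falls in the strong range.

strong negative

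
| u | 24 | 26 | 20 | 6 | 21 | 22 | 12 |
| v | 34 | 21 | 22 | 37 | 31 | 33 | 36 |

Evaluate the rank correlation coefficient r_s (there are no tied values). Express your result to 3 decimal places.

-0.643

Rank u: 6, 7, 3, 1, 4, 5, 2
Rank v: 5, 1, 2, 7, 3, 4, 6
d = rank(u) − rank(v): 1, 6, 1, -6, 1, 1, -4; Σd² = 92
ρ = 1 − 6Σd² / [n(n²−1)] = 1 − 6×92 / (7×48) = 1 − 552/336 ≈ -0.643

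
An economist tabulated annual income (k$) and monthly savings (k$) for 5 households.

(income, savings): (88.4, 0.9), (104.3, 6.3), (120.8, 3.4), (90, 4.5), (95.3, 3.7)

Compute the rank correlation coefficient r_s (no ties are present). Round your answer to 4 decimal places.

0.3000

Rank income: 1, 4, 5, 2, 3
Rank savings: 1, 5, 2, 4, 3
d = rank(income) − rank(savings): 0, -1, 3, -2, 0; Σd² = 14
ρ = 1 − 6Σd² / [n(n²−1)] = 1 − 6×14 / (5×24) = 1 − 84/120 ≈ 0.3000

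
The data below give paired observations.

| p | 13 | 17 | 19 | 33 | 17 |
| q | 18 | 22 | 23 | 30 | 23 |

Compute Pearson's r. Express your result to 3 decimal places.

0.971

n = 5, Σp = 99, Σq = 116, Σp² = 2197, Σq² = 2766, Σpq = 2426
nΣpq − ΣpΣq = 12130 − 11484 = 646
nΣp² − (Σp)² = 10985 − 9801 = 1184; nΣq² − (Σq)² = 13830 − 13456 = 374
r = 646 / √(1184 × 374) = 646 / 665.4442 ≈ 0.971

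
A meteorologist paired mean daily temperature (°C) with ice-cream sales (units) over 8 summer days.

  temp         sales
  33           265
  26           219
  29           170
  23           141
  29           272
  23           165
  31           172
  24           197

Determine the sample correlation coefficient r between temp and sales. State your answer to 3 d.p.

n = 8, Σx = 218, Σy = 1601, Σx² = 6042, Σy² = 336569, Σxy = 44355
nΣxy − ΣxΣy = 354840 − 349018 = 5822
nΣx² − (Σx)² = 48336 − 47524 = 812; nΣy² − (Σy)² = 2692552 − 2563201 = 129351
r = 5822 / √(812 × 129351) = 5822 / 10248.5615 ≈ 0.568

0.568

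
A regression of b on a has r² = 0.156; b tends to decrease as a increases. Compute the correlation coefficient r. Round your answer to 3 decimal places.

-0.395

|r| = √0.156 = 0.395
The association is negative, so r = −0.395.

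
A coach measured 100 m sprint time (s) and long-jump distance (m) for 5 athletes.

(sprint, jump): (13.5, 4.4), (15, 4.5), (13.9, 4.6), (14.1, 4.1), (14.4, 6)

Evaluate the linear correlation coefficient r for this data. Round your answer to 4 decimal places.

0.2413

n = 5, Σx = 70.9, Σy = 23.6, Σx² = 1006.63, Σy² = 113.58, Σxy = 335.05
nΣxy − ΣxΣy = 1675.25 − 1673.24 = 2.01
nΣx² − (Σx)² = 5033.15 − 5026.81 = 6.34; nΣy² − (Σy)² = 567.9 − 556.96 = 10.94
r = 2.01 / √(6.34 × 10.94) = 2.01 / 8.3282 ≈ 0.2413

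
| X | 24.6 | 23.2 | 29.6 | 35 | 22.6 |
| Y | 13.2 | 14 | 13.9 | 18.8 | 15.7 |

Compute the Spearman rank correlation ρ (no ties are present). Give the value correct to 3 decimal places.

Rank X: 3, 2, 4, 5, 1
Rank Y: 1, 3, 2, 5, 4
d = rank(X) − rank(Y): 2, -1, 2, 0, -3; Σd² = 18
ρ = 1 − 6Σd² / [n(n²−1)] = 1 − 6×18 / (5×24) = 1 − 108/120 ≈ 0.100

0.100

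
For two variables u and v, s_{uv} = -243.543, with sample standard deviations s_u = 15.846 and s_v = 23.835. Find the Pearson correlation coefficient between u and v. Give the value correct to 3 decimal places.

-0.645

r = Cov(u,v) / (s_u · s_v) = -243.543 / (15.846 × 23.835)
  = -243.543 / 377.6894 ≈ -0.645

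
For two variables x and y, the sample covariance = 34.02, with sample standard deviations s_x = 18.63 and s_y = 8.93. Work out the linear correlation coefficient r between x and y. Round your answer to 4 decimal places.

r = Cov(x,y) / (s_x · s_y) = 34.02 / (18.63 × 8.93)
  = 34.02 / 166.3659 ≈ 0.2045

0.2045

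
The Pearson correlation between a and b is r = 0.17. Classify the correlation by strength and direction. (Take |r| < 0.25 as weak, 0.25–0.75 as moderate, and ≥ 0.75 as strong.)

weak positive

r = 0.17 > 0 so the relationship is positive.
|r| = 0.17, which falls in the weak range.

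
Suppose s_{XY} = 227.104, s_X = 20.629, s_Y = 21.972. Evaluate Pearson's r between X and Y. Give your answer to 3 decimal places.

r = Cov(X,Y) / (s_X · s_Y) = 227.104 / (20.629 × 21.972)
  = 227.104 / 453.2604 ≈ 0.501

0.501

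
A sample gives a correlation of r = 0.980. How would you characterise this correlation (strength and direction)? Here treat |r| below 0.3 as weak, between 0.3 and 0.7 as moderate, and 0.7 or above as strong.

strong positive

r = 0.980 > 0 so the relationship is positive.
|r| = 0.980, which falls in the strong range.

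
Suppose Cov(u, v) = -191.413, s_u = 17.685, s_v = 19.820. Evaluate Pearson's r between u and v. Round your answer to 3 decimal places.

-0.546

r = Cov(u,v) / (s_u · s_v) = -191.413 / (17.685 × 19.820)
  = -191.413 / 350.5167 ≈ -0.546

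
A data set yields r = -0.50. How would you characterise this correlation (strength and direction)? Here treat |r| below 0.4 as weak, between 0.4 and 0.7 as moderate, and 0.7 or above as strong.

moderate negative

r = -0.50 < 0 so the relationship is negative.
|r| = 0.50, which falls in the moderate range.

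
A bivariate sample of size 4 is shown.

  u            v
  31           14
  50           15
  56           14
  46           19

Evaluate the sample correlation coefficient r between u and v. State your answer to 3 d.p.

n = 4, Σu = 183, Σv = 62, Σu² = 8713, Σv² = 978, Σuv = 2842
nΣuv − ΣuΣv = 11368 − 11346 = 22
nΣu² − (Σu)² = 34852 − 33489 = 1363; nΣv² − (Σv)² = 3912 − 3844 = 68
r = 22 / √(1363 × 68) = 22 / 304.4405 ≈ 0.072

0.072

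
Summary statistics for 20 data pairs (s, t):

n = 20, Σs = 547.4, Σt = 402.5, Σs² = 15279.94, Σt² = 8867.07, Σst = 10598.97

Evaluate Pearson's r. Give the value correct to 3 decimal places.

-0.874

r = (nΣst − ΣsΣt) / √[(nΣs² − (Σs)²)(nΣt² − (Σt)²)]
Numerator: 20×10598.97 − 547.4×402.5 = -8349.1
Denominator: √[(305598.8 − 299646.76)(177341.4 − 162006.25)] = √[5952.04 × 15335.15] = 9553.8174
r = -8349.1 / 9553.8174 ≈ -0.874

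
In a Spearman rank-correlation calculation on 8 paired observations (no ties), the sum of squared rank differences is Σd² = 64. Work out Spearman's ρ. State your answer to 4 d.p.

ρ = 1 − 6Σd² / [n(n²−1)] = 1 − 6×64 / (8×63)
  = 1 − 384/504 = 1 − 0.76190 ≈ 0.2381

0.2381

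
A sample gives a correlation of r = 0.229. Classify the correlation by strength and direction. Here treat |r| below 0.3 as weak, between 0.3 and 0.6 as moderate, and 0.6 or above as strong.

weak positive

r = 0.229 > 0 so the relationship is positive.
|r| = 0.229, which falls in the weak range.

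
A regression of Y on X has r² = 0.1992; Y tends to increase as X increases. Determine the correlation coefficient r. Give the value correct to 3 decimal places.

0.446

|r| = √0.1992 = 0.446
The association is positive, so r = 0.446.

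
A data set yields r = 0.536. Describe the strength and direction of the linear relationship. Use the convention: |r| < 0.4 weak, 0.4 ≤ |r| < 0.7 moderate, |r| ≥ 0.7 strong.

r = 0.536 > 0 so the relationship is positive.
|r| = 0.536, which falls in the moderate range.

moderate positive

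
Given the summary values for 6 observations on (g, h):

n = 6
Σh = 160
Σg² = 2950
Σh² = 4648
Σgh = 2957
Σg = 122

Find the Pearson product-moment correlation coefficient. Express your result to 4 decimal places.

-0.7005

r = (nΣgh − ΣgΣh) / √[(nΣg² − (Σg)²)(nΣh² − (Σh)²)]
Numerator: 6×2957 − 122×160 = -1778
Denominator: √[(17700 − 14884)(27888 − 25600)] = √[2816 × 2288] = 2538.3081
r = -1778 / 2538.3081 ≈ -0.7005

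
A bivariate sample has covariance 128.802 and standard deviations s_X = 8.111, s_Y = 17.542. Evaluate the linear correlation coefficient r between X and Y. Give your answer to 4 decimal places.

0.9053

r = Cov(X,Y) / (s_X · s_Y) = 128.802 / (8.111 × 17.542)
  = 128.802 / 142.2832 ≈ 0.9053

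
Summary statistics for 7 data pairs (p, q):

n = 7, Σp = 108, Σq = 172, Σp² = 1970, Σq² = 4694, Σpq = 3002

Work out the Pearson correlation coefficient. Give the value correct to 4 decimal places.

r = (nΣpq − ΣpΣq) / √[(nΣp² − (Σp)²)(nΣq² − (Σq)²)]
Numerator: 7×3002 − 108×172 = 2438
Denominator: √[(13790 − 11664)(32858 − 29584)] = √[2126 × 3274] = 2638.2805
r = 2438 / 2638.2805 ≈ 0.9241

0.9241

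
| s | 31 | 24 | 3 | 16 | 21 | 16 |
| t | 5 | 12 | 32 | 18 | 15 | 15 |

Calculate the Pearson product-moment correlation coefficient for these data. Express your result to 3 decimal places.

n = 6, Σs = 111, Σt = 97, Σs² = 2499, Σt² = 1967, Σst = 1382
nΣst − ΣsΣt = 8292 − 10767 = -2475
nΣs² − (Σs)² = 14994 − 12321 = 2673; nΣt² − (Σt)² = 11802 − 9409 = 2393
r = -2475 / √(2673 × 2393) = -2475 / 2529.1281 ≈ -0.979

-0.979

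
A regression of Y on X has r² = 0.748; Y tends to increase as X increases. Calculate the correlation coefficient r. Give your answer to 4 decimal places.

0.8649

|r| = √0.748 = 0.8649
The association is positive, so r = 0.8649.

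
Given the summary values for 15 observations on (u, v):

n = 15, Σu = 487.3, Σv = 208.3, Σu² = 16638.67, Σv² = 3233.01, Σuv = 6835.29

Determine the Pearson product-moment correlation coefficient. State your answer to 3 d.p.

r = (nΣuv − ΣuΣv) / √[(nΣu² − (Σu)²)(nΣv² − (Σv)²)]
Numerator: 15×6835.29 − 487.3×208.3 = 1024.76
Denominator: √[(249580.05 − 237461.29)(48495.15 − 43388.89)] = √[12118.76 × 5106.26] = 7866.4820
r = 1024.76 / 7866.4820 ≈ 0.130

0.130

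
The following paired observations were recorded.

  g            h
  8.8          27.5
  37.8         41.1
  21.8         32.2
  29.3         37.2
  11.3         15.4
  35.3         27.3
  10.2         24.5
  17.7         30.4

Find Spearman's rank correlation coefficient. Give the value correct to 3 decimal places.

0.619

Rank g: 1, 8, 5, 6, 3, 7, 2, 4
Rank h: 4, 8, 6, 7, 1, 3, 2, 5
d = rank(g) − rank(h): -3, 0, -1, -1, 2, 4, 0, -1; Σd² = 32
ρ = 1 − 6Σd² / [n(n²−1)] = 1 − 6×32 / (8×63) = 1 − 192/504 ≈ 0.619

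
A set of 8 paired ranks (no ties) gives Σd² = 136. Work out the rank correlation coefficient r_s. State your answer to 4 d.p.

-0.6190

ρ = 1 − 6Σd² / [n(n²−1)] = 1 − 6×136 / (8×63)
  = 1 − 816/504 = 1 − 1.61905 ≈ -0.6190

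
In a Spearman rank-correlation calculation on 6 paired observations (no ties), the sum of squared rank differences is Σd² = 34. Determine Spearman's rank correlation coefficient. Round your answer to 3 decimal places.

0.029

ρ = 1 − 6Σd² / [n(n²−1)] = 1 − 6×34 / (6×35)
  = 1 − 204/210 = 1 − 0.9714 ≈ 0.029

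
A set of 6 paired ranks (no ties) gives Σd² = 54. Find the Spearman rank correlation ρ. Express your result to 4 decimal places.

-0.5429

ρ = 1 − 6Σd² / [n(n²−1)] = 1 − 6×54 / (6×35)
  = 1 − 324/210 = 1 − 1.54286 ≈ -0.5429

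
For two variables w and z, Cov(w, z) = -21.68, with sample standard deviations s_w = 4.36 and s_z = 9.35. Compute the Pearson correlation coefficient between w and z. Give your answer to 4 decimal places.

-0.5318

r = Cov(w,z) / (s_w · s_z) = -21.68 / (4.36 × 9.35)
  = -21.68 / 40.7660 ≈ -0.5318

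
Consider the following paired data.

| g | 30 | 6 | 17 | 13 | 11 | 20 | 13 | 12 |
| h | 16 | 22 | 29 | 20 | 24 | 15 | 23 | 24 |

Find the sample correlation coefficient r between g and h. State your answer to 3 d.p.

-0.528

n = 8, Σg = 122, Σh = 173, Σg² = 2228, Σh² = 3887, Σgh = 2516
nΣgh − ΣgΣh = 20128 − 21106 = -978
nΣg² − (Σg)² = 17824 − 14884 = 2940; nΣh² − (Σh)² = 31096 − 29929 = 1167
r = -978 / √(2940 × 1167) = -978 / 1852.2905 ≈ -0.528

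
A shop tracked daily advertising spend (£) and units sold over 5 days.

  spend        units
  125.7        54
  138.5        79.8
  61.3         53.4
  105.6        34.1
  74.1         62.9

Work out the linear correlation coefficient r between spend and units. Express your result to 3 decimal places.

n = 5, Σx = 505.2, Σy = 284.2, Σx² = 55382.6, Σy² = 17254.82, Σxy = 29375.37
nΣxy − ΣxΣy = 146876.85 − 143577.84 = 3299.01
nΣx² − (Σx)² = 276913 − 255227.04 = 21685.96; nΣy² − (Σy)² = 86274.1 − 80769.64 = 5504.46
r = 3299.01 / √(21685.96 × 5504.46) = 3299.01 / 10925.6350 ≈ 0.302

0.302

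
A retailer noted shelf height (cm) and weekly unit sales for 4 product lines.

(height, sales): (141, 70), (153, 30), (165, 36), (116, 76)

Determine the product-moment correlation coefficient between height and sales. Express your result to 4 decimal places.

n = 4, Σx = 575, Σy = 212, Σx² = 83971, Σy² = 12872, Σxy = 29216
nΣxy − ΣxΣy = 116864 − 121900 = -5036
nΣx² − (Σx)² = 335884 − 330625 = 5259; nΣy² − (Σy)² = 51488 − 44944 = 6544
r = -5036 / √(5259 × 6544) = -5036 / 5866.4211 ≈ -0.8584

-0.8584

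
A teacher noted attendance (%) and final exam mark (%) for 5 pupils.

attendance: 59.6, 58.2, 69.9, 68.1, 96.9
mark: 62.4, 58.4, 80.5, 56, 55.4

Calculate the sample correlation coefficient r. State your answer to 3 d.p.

n = 5, Σx = 352.7, Σy = 312.7, Σx² = 25852.63, Σy² = 19989.73, Σxy = 21926.73
nΣxy − ΣxΣy = 109633.65 − 110289.29 = -655.64
nΣx² − (Σx)² = 129263.15 − 124397.29 = 4865.86; nΣy² − (Σy)² = 99948.65 − 97781.29 = 2167.36
r = -655.64 / √(4865.86 × 2167.36) = -655.64 / 3247.4714 ≈ -0.202

-0.202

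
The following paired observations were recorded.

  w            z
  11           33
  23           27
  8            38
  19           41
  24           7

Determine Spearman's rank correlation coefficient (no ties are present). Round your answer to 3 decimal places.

-0.700

Rank w: 2, 4, 1, 3, 5
Rank z: 3, 2, 4, 5, 1
d = rank(w) − rank(z): -1, 2, -3, -2, 4; Σd² = 34
ρ = 1 − 6Σd² / [n(n²−1)] = 1 − 6×34 / (5×24) = 1 − 204/120 ≈ -0.700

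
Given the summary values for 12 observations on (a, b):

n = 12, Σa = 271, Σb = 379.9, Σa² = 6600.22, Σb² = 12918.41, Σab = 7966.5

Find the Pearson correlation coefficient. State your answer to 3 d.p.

r = (nΣab − ΣaΣb) / √[(nΣa² − (Σa)²)(nΣb² − (Σb)²)]
Numerator: 12×7966.5 − 271×379.9 = -7354.9
Denominator: √[(79202.64 − 73441)(155020.92 − 144324.01)] = √[5761.64 × 10696.91] = 7850.5888
r = -7354.9 / 7850.5888 ≈ -0.937

-0.937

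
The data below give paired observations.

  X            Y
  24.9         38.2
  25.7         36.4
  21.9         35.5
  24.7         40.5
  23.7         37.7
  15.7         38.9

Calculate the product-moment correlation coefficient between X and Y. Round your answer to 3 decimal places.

-0.118

n = 6, ΣX = 136.6, ΣY = 227.2, ΣX² = 3178.38, ΣY² = 8619.2, ΣXY = 5168.68
nΣXY − ΣXΣY = 31012.08 − 31035.52 = -23.44
nΣX² − (ΣX)² = 19070.28 − 18659.56 = 410.72; nΣY² − (ΣY)² = 51715.2 − 51619.84 = 95.36
r = -23.44 / √(410.72 × 95.36) = -23.44 / 197.9047 ≈ -0.118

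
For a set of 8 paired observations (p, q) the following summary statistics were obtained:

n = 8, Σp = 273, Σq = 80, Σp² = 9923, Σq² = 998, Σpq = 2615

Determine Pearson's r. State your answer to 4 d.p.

-0.3318

r = (nΣpq − ΣpΣq) / √[(nΣp² − (Σp)²)(nΣq² − (Σq)²)]
Numerator: 8×2615 − 273×80 = -920
Denominator: √[(79384 − 74529)(7984 − 6400)] = √[4855 × 1584] = 2773.1426
r = -920 / 2773.1426 ≈ -0.3318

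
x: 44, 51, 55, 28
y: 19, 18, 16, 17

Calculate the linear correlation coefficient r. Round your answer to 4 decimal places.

n = 4, Σx = 178, Σy = 70, Σx² = 8346, Σy² = 1230, Σxy = 3110
nΣxy − ΣxΣy = 12440 − 12460 = -20
nΣx² − (Σx)² = 33384 − 31684 = 1700; nΣy² − (Σy)² = 4920 − 4900 = 20
r = -20 / √(1700 × 20) = -20 / 184.3909 ≈ -0.1085

-0.1085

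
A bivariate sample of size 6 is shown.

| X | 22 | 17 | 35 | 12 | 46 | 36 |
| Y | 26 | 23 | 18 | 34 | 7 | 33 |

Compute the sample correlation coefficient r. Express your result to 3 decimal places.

n = 6, ΣX = 168, ΣY = 141, ΣX² = 5554, ΣY² = 3823, ΣXY = 3511
nΣXY − ΣXΣY = 21066 − 23688 = -2622
nΣX² − (ΣX)² = 33324 − 28224 = 5100; nΣY² − (ΣY)² = 22938 − 19881 = 3057
r = -2622 / √(5100 × 3057) = -2622 / 3948.5060 ≈ -0.664

-0.664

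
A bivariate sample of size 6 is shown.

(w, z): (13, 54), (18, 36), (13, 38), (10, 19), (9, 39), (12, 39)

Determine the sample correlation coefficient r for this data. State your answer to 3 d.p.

n = 6, Σw = 75, Σz = 225, Σw² = 987, Σz² = 9059, Σwz = 2853
nΣwz − ΣwΣz = 17118 − 16875 = 243
nΣw² − (Σw)² = 5922 − 5625 = 297; nΣz² − (Σz)² = 54354 − 50625 = 3729
r = 243 / √(297 × 3729) = 243 / 1052.3844 ≈ 0.231

0.231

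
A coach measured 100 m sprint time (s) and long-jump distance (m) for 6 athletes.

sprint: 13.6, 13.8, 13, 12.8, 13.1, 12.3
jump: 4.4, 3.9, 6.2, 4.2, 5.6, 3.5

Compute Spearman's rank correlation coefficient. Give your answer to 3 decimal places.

0.200

Rank sprint: 5, 6, 3, 2, 4, 1
Rank jump: 4, 2, 6, 3, 5, 1
d = rank(sprint) − rank(jump): 1, 4, -3, -1, -1, 0; Σd² = 28
ρ = 1 − 6Σd² / [n(n²−1)] = 1 − 6×28 / (6×35) = 1 − 168/210 ≈ 0.200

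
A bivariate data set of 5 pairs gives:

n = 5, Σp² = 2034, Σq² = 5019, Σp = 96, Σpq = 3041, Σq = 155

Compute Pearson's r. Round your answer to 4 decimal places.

r = (nΣpq − ΣpΣq) / √[(nΣp² − (Σp)²)(nΣq² − (Σq)²)]
Numerator: 5×3041 − 96×155 = 325
Denominator: √[(10170 − 9216)(25095 − 24025)] = √[954 × 1070] = 1010.3366
r = 325 / 1010.3366 ≈ 0.3217

0.3217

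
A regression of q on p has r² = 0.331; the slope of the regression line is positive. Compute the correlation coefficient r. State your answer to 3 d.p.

|r| = √0.331 = 0.575
The association is positive, so r = 0.575.

0.575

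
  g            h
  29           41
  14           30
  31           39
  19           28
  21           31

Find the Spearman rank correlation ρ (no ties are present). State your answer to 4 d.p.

Rank g: 4, 1, 5, 2, 3
Rank h: 5, 2, 4, 1, 3
d = rank(g) − rank(h): -1, -1, 1, 1, 0; Σd² = 4
ρ = 1 − 6Σd² / [n(n²−1)] = 1 − 6×4 / (5×24) = 1 − 24/120 ≈ 0.8000

0.8000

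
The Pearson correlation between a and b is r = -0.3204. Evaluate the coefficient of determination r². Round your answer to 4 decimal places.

r² = (-0.3204)² = 0.1027

0.1027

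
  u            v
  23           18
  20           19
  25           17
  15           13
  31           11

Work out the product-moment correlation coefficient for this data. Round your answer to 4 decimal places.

n = 5, Σu = 114, Σv = 78, Σu² = 2740, Σv² = 1264, Σuv = 1755
nΣuv − ΣuΣv = 8775 − 8892 = -117
nΣu² − (Σu)² = 13700 − 12996 = 704; nΣv² − (Σv)² = 6320 − 6084 = 236
r = -117 / √(704 × 236) = -117 / 407.6077 ≈ -0.2870

-0.2870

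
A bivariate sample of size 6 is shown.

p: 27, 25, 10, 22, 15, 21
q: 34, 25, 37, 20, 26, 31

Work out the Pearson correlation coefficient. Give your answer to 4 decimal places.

n = 6, Σp = 120, Σq = 173, Σp² = 2604, Σq² = 5187, Σpq = 3394
nΣpq − ΣpΣq = 20364 − 20760 = -396
nΣp² − (Σp)² = 15624 − 14400 = 1224; nΣq² − (Σq)² = 31122 − 29929 = 1193
r = -396 / √(1224 × 1193) = -396 / 1208.4006 ≈ -0.3277

-0.3277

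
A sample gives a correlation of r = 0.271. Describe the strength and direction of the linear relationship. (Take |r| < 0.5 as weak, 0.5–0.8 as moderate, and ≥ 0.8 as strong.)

r = 0.271 > 0 so the relationship is positive.
|r| = 0.271, which falls in the weak range.

weak positive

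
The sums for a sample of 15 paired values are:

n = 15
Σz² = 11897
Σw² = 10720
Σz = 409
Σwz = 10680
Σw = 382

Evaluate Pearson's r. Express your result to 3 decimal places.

r = (nΣwz − ΣwΣz) / √[(nΣw² − (Σw)²)(nΣz² − (Σz)²)]
Numerator: 15×10680 − 382×409 = 3962
Denominator: √[(160800 − 145924)(178455 − 167281)] = √[14876 × 11174] = 12892.8051
r = 3962 / 12892.8051 ≈ 0.307

0.307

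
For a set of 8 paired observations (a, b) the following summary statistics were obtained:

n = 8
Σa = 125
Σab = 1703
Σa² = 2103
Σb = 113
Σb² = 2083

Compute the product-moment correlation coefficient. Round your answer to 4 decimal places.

r = (nΣab − ΣaΣb) / √[(nΣa² − (Σa)²)(nΣb² − (Σb)²)]
Numerator: 8×1703 − 125×113 = -501
Denominator: √[(16824 − 15625)(16664 − 12769)] = √[1199 × 3895] = 2161.0426
r = -501 / 2161.0426 ≈ -0.2318

-0.2318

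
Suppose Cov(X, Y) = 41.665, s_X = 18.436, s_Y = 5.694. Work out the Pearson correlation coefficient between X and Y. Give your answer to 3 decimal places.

r = Cov(X,Y) / (s_X · s_Y) = 41.665 / (18.436 × 5.694)
  = 41.665 / 104.9746 ≈ 0.397

0.397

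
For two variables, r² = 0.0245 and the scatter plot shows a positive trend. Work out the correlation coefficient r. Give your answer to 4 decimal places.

0.1565

|r| = √0.0245 = 0.1565
The association is positive, so r = 0.1565.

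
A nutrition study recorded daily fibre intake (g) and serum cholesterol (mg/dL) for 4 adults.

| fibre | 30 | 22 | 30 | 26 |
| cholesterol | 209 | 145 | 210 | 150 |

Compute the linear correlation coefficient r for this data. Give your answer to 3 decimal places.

0.927

n = 4, Σx = 108, Σy = 714, Σx² = 2960, Σy² = 131306, Σxy = 19660
nΣxy − ΣxΣy = 78640 − 77112 = 1528
nΣx² − (Σx)² = 11840 − 11664 = 176; nΣy² − (Σy)² = 525224 − 509796 = 15428
r = 1528 / √(176 × 15428) = 1528 / 1647.8252 ≈ 0.927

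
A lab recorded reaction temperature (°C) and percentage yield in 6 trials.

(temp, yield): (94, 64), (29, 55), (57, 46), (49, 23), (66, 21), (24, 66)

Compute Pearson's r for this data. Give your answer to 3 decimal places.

-0.114

n = 6, Σx = 319, Σy = 275, Σx² = 20259, Σy² = 14563, Σxy = 14330
nΣxy − ΣxΣy = 85980 − 87725 = -1745
nΣx² − (Σx)² = 121554 − 101761 = 19793; nΣy² − (Σy)² = 87378 − 75625 = 11753
r = -1745 / √(19793 × 11753) = -1745 / 15252.1188 ≈ -0.114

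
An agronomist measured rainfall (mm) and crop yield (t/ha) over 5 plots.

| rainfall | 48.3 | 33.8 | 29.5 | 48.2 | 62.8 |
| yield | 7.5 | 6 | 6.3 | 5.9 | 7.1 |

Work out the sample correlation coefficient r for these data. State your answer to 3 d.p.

n = 5, Σx = 222.6, Σy = 32.8, Σx² = 10612.66, Σy² = 217.16, Σxy = 1481.16
nΣxy − ΣxΣy = 7405.8 − 7301.28 = 104.52
nΣx² − (Σx)² = 53063.3 − 49550.76 = 3512.54; nΣy² − (Σy)² = 1085.8 − 1075.84 = 9.96
r = 104.52 / √(3512.54 × 9.96) = 104.52 / 187.0425 ≈ 0.559

0.559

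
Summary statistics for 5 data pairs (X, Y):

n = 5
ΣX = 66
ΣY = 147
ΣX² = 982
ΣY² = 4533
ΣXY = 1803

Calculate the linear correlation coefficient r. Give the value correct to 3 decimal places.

-0.898

r = (nΣXY − ΣXΣY) / √[(nΣX² − (ΣX)²)(nΣY² − (ΣY)²)]
Numerator: 5×1803 − 66×147 = -687
Denominator: √[(4910 − 4356)(22665 − 21609)] = √[554 × 1056] = 764.8686
r = -687 / 764.8686 ≈ -0.898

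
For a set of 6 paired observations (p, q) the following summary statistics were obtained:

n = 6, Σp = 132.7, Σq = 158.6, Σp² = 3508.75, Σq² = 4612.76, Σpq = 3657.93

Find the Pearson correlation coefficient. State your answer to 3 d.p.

0.306

r = (nΣpq − ΣpΣq) / √[(nΣp² − (Σp)²)(nΣq² − (Σq)²)]
Numerator: 6×3657.93 − 132.7×158.6 = 901.36
Denominator: √[(21052.5 − 17609.29)(27676.56 − 25153.96)] = √[3443.21 × 2522.6] = 2947.1752
r = 901.36 / 2947.1752 ≈ 0.306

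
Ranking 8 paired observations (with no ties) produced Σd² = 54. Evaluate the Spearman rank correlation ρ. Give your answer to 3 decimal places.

0.357

ρ = 1 − 6Σd² / [n(n²−1)] = 1 − 6×54 / (8×63)
  = 1 − 324/504 = 1 − 0.6429 ≈ 0.357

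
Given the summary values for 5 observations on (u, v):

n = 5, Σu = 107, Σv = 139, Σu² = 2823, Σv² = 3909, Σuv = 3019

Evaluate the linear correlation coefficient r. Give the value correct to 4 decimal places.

r = (nΣuv − ΣuΣv) / √[(nΣu² − (Σu)²)(nΣv² − (Σv)²)]
Numerator: 5×3019 − 107×139 = 222
Denominator: √[(14115 − 11449)(19545 − 19321)] = √[2666 × 224] = 772.7768
r = 222 / 772.7768 ≈ 0.2873

0.2873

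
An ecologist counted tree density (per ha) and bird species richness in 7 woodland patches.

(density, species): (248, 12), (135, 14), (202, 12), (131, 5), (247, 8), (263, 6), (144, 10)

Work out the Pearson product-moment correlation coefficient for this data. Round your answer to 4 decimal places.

-0.1476

n = 7, Σx = 1370, Σy = 67, Σx² = 288608, Σy² = 709, Σxy = 12939
nΣxy − ΣxΣy = 90573 − 91790 = -1217
nΣx² − (Σx)² = 2020256 − 1876900 = 143356; nΣy² − (Σy)² = 4963 − 4489 = 474
r = -1217 / √(143356 × 474) = -1217 / 8243.2241 ≈ -0.1476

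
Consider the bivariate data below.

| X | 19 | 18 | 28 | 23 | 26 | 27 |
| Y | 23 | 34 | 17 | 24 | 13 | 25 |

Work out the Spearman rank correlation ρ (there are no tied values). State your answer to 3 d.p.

-0.486

Rank X: 2, 1, 6, 3, 4, 5
Rank Y: 3, 6, 2, 4, 1, 5
d = rank(X) − rank(Y): -1, -5, 4, -1, 3, 0; Σd² = 52
ρ = 1 − 6Σd² / [n(n²−1)] = 1 − 6×52 / (6×35) = 1 − 312/210 ≈ -0.486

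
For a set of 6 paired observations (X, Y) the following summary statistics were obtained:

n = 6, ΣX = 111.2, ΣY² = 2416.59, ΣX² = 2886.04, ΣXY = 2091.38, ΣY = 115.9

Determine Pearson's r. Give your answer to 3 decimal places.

r = (nΣXY − ΣXΣY) / √[(nΣX² − (ΣX)²)(nΣY² − (ΣY)²)]
Numerator: 6×2091.38 − 111.2×115.9 = -339.8
Denominator: √[(17316.24 − 12365.44)(14499.54 − 13432.81)] = √[4950.8 × 1066.73] = 2298.0790
r = -339.8 / 2298.0790 ≈ -0.148

-0.148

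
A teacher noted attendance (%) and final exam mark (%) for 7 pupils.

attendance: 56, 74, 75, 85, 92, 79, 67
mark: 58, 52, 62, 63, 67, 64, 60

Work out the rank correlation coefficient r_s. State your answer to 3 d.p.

Rank attendance: 1, 3, 4, 6, 7, 5, 2
Rank mark: 2, 1, 4, 5, 7, 6, 3
d = rank(attendance) − rank(mark): -1, 2, 0, 1, 0, -1, -1; Σd² = 8
ρ = 1 − 6Σd² / [n(n²−1)] = 1 − 6×8 / (7×48) = 1 − 48/336 ≈ 0.857

0.857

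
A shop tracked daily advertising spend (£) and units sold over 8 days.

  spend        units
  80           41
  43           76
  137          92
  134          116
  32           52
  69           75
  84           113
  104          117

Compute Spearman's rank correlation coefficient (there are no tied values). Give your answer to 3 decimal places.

0.667

Rank spend: 4, 2, 8, 7, 1, 3, 5, 6
Rank units: 1, 4, 5, 7, 2, 3, 6, 8
d = rank(spend) − rank(units): 3, -2, 3, 0, -1, 0, -1, -2; Σd² = 28
ρ = 1 − 6Σd² / [n(n²−1)] = 1 − 6×28 / (8×63) = 1 − 168/504 ≈ 0.667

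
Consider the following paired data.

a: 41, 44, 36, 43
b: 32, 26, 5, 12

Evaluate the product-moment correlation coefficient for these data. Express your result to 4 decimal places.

0.5807

n = 4, Σa = 164, Σb = 75, Σa² = 6762, Σb² = 1869, Σab = 3152
nΣab − ΣaΣb = 12608 − 12300 = 308
nΣa² − (Σa)² = 27048 − 26896 = 152; nΣb² − (Σb)² = 7476 − 5625 = 1851
r = 308 / √(152 × 1851) = 308 / 530.4262 ≈ 0.5807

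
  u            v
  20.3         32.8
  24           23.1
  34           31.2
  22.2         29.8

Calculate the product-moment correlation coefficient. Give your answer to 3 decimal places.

0.070

n = 4, Σu = 100.5, Σv = 116.9, Σu² = 2636.93, Σv² = 3470.93, Σuv = 2942.6
nΣuv − ΣuΣv = 11770.4 − 11748.45 = 21.95
nΣu² − (Σu)² = 10547.72 − 10100.25 = 447.47; nΣv² − (Σv)² = 13883.72 − 13665.61 = 218.11
r = 21.95 / √(447.47 × 218.11) = 21.95 / 312.4063 ≈ 0.070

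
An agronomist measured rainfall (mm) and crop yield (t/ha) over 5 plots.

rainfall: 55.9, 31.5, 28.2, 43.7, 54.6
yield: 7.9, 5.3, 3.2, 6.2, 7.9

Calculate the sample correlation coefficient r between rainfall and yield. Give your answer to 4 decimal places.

0.9562

n = 5, Σx = 213.9, Σy = 30.5, Σx² = 9803.15, Σy² = 201.59, Σxy = 1401.08
nΣxy − ΣxΣy = 7005.4 − 6523.95 = 481.45
nΣx² − (Σx)² = 49015.75 − 45753.21 = 3262.54; nΣy² − (Σy)² = 1007.95 − 930.25 = 77.7
r = 481.45 / √(3262.54 × 77.7) = 481.45 / 503.4872 ≈ 0.9562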